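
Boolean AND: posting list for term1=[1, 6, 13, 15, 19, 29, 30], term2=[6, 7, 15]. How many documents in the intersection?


Boolean AND: find intersection of posting lists
term1 docs: [1, 6, 13, 15, 19, 29, 30]
term2 docs: [6, 7, 15]
Intersection: [6, 15]
|intersection| = 2

2


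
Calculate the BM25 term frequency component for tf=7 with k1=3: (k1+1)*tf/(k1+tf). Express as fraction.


BM25 TF component = (k1+1)*tf / (k1+tf)
k1 = 3, tf = 7
Numerator = (3+1)*7 = 28
Denominator = 3 + 7 = 10
= 28/10 = 14/5

14/5


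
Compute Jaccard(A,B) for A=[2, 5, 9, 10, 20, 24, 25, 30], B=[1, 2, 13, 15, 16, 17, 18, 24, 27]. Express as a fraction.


A intersect B = [2, 24]
|A intersect B| = 2
A union B = [1, 2, 5, 9, 10, 13, 15, 16, 17, 18, 20, 24, 25, 27, 30]
|A union B| = 15
Jaccard = 2/15 = 2/15

2/15


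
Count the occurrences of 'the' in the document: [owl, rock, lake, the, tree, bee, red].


Document has 7 words
Scanning for 'the':
Found at positions: [3]
Count = 1

1


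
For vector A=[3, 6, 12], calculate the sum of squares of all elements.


|A|^2 = sum of squared components
A[0]^2 = 3^2 = 9
A[1]^2 = 6^2 = 36
A[2]^2 = 12^2 = 144
Sum = 9 + 36 + 144 = 189

189


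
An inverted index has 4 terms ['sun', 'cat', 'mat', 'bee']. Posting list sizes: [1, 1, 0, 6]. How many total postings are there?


Summing posting list sizes:
'sun': 1 postings
'cat': 1 postings
'mat': 0 postings
'bee': 6 postings
Total = 1 + 1 + 0 + 6 = 8

8


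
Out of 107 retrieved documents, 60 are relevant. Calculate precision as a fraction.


Precision = relevant_retrieved / total_retrieved
= 60 / 107
= 60 / (60 + 47)
= 60/107

60/107


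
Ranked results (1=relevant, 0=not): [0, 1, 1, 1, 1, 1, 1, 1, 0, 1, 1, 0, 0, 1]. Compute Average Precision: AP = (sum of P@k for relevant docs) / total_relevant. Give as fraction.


Computing P@k for each relevant position:
Position 1: not relevant
Position 2: relevant, P@2 = 1/2 = 1/2
Position 3: relevant, P@3 = 2/3 = 2/3
Position 4: relevant, P@4 = 3/4 = 3/4
Position 5: relevant, P@5 = 4/5 = 4/5
Position 6: relevant, P@6 = 5/6 = 5/6
Position 7: relevant, P@7 = 6/7 = 6/7
Position 8: relevant, P@8 = 7/8 = 7/8
Position 9: not relevant
Position 10: relevant, P@10 = 8/10 = 4/5
Position 11: relevant, P@11 = 9/11 = 9/11
Position 12: not relevant
Position 13: not relevant
Position 14: relevant, P@14 = 10/14 = 5/7
Sum of P@k = 1/2 + 2/3 + 3/4 + 4/5 + 5/6 + 6/7 + 7/8 + 4/5 + 9/11 + 5/7 = 23453/3080
AP = 23453/3080 / 10 = 23453/30800

23453/30800


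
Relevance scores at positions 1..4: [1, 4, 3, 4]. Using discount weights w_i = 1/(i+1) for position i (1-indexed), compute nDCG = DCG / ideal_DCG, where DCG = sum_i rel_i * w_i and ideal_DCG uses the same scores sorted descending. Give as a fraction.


Position discount weights w_i = 1/(i+1) for i=1..4:
Weights = [1/2, 1/3, 1/4, 1/5]
Actual relevance: [1, 4, 3, 4]
DCG = 1/2 + 4/3 + 3/4 + 4/5 = 203/60
Ideal relevance (sorted desc): [4, 4, 3, 1]
Ideal DCG = 4/2 + 4/3 + 3/4 + 1/5 = 257/60
nDCG = DCG / ideal_DCG = 203/60 / 257/60 = 203/257

203/257


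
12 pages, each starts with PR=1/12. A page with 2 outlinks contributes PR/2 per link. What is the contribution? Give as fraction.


Initial PR = 1/12 = 1/12
Outlinks = 2
Contribution per link = PR / outlinks
= 1/12 / 2
= 1/24

1/24


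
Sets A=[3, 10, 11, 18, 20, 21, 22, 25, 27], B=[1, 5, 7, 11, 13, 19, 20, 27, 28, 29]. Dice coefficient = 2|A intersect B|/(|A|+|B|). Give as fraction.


A intersect B = [11, 20, 27]
|A intersect B| = 3
|A| = 9, |B| = 10
Dice = 2*3 / (9+10)
= 6 / 19 = 6/19

6/19


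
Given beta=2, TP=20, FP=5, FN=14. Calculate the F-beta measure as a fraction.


P = TP/(TP+FP) = 20/25 = 4/5
R = TP/(TP+FN) = 20/34 = 10/17
beta^2 = 2^2 = 4
(1 + beta^2) = 5
Numerator = (1+beta^2)*P*R = 40/17
Denominator = beta^2*P + R = 16/5 + 10/17 = 322/85
F_beta = 100/161

100/161


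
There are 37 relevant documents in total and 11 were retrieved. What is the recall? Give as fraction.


Recall = retrieved_relevant / total_relevant
= 11 / 37
= 11 / (11 + 26)
= 11/37

11/37


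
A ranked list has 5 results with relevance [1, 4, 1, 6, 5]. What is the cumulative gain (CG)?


Cumulative Gain = sum of relevance scores
Position 1: rel=1, running sum=1
Position 2: rel=4, running sum=5
Position 3: rel=1, running sum=6
Position 4: rel=6, running sum=12
Position 5: rel=5, running sum=17
CG = 17

17


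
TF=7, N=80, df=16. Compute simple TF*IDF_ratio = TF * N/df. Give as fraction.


TF * (N/df)
= 7 * (80/16)
= 7 * 5
= 35

35


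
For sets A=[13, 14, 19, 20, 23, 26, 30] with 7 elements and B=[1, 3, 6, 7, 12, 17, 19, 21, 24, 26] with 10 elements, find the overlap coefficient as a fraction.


A intersect B = [19, 26]
|A intersect B| = 2
min(|A|, |B|) = min(7, 10) = 7
Overlap = 2 / 7 = 2/7

2/7


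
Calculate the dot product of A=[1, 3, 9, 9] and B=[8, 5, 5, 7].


Dot product = sum of element-wise products
A[0]*B[0] = 1*8 = 8
A[1]*B[1] = 3*5 = 15
A[2]*B[2] = 9*5 = 45
A[3]*B[3] = 9*7 = 63
Sum = 8 + 15 + 45 + 63 = 131

131


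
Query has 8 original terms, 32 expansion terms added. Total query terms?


Original terms: 8
Expansion terms: 32
Total = 8 + 32 = 40

40


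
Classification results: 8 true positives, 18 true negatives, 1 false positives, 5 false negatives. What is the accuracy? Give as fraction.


Accuracy = (TP + TN) / (TP + TN + FP + FN)
TP + TN = 8 + 18 = 26
Total = 8 + 18 + 1 + 5 = 32
Accuracy = 26 / 32 = 13/16

13/16


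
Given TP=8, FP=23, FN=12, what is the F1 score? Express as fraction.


F1 = 2 * P * R / (P + R)
P = TP/(TP+FP) = 8/31 = 8/31
R = TP/(TP+FN) = 8/20 = 2/5
2 * P * R = 2 * 8/31 * 2/5 = 32/155
P + R = 8/31 + 2/5 = 102/155
F1 = 32/155 / 102/155 = 16/51

16/51


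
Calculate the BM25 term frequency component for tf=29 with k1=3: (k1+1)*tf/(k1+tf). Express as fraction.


BM25 TF component = (k1+1)*tf / (k1+tf)
k1 = 3, tf = 29
Numerator = (3+1)*29 = 116
Denominator = 3 + 29 = 32
= 116/32 = 29/8

29/8


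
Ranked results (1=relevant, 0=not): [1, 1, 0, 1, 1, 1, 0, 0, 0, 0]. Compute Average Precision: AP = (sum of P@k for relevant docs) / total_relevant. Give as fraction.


Computing P@k for each relevant position:
Position 1: relevant, P@1 = 1/1 = 1
Position 2: relevant, P@2 = 2/2 = 1
Position 3: not relevant
Position 4: relevant, P@4 = 3/4 = 3/4
Position 5: relevant, P@5 = 4/5 = 4/5
Position 6: relevant, P@6 = 5/6 = 5/6
Position 7: not relevant
Position 8: not relevant
Position 9: not relevant
Position 10: not relevant
Sum of P@k = 1 + 1 + 3/4 + 4/5 + 5/6 = 263/60
AP = 263/60 / 5 = 263/300

263/300


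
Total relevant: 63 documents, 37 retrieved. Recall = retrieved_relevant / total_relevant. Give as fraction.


Recall = retrieved_relevant / total_relevant
= 37 / 63
= 37 / (37 + 26)
= 37/63

37/63


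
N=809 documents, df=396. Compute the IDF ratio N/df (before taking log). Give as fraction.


IDF ratio = N / df
= 809 / 396
= 809/396

809/396


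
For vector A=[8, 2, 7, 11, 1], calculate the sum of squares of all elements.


|A|^2 = sum of squared components
A[0]^2 = 8^2 = 64
A[1]^2 = 2^2 = 4
A[2]^2 = 7^2 = 49
A[3]^2 = 11^2 = 121
A[4]^2 = 1^2 = 1
Sum = 64 + 4 + 49 + 121 + 1 = 239

239


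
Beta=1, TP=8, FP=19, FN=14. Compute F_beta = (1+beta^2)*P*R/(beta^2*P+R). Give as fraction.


P = TP/(TP+FP) = 8/27 = 8/27
R = TP/(TP+FN) = 8/22 = 4/11
beta^2 = 1^2 = 1
(1 + beta^2) = 2
Numerator = (1+beta^2)*P*R = 64/297
Denominator = beta^2*P + R = 8/27 + 4/11 = 196/297
F_beta = 16/49

16/49


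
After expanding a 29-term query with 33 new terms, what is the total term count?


Original terms: 29
Expansion terms: 33
Total = 29 + 33 = 62

62


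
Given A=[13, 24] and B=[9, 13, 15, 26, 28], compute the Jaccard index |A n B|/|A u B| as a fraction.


A intersect B = [13]
|A intersect B| = 1
A union B = [9, 13, 15, 24, 26, 28]
|A union B| = 6
Jaccard = 1/6 = 1/6

1/6


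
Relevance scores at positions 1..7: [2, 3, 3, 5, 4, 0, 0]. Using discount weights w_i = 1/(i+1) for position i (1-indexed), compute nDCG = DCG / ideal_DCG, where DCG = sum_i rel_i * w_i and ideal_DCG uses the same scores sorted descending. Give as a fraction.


Position discount weights w_i = 1/(i+1) for i=1..7:
Weights = [1/2, 1/3, 1/4, 1/5, 1/6, 1/7, 1/8]
Actual relevance: [2, 3, 3, 5, 4, 0, 0]
DCG = 2/2 + 3/3 + 3/4 + 5/5 + 4/6 + 0/7 + 0/8 = 53/12
Ideal relevance (sorted desc): [5, 4, 3, 3, 2, 0, 0]
Ideal DCG = 5/2 + 4/3 + 3/4 + 3/5 + 2/6 + 0/7 + 0/8 = 331/60
nDCG = DCG / ideal_DCG = 53/12 / 331/60 = 265/331

265/331


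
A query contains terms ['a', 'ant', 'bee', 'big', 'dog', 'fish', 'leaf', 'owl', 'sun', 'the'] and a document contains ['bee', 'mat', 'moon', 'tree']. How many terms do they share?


Query terms: ['a', 'ant', 'bee', 'big', 'dog', 'fish', 'leaf', 'owl', 'sun', 'the']
Document terms: ['bee', 'mat', 'moon', 'tree']
Common terms: ['bee']
Overlap count = 1

1


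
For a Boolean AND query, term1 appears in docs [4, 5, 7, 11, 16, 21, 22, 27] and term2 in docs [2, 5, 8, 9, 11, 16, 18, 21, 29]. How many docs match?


Boolean AND: find intersection of posting lists
term1 docs: [4, 5, 7, 11, 16, 21, 22, 27]
term2 docs: [2, 5, 8, 9, 11, 16, 18, 21, 29]
Intersection: [5, 11, 16, 21]
|intersection| = 4

4


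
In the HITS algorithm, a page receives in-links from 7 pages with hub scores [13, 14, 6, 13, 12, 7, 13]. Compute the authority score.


Authority = sum of hub scores of in-linkers
In-link 1: hub score = 13
In-link 2: hub score = 14
In-link 3: hub score = 6
In-link 4: hub score = 13
In-link 5: hub score = 12
In-link 6: hub score = 7
In-link 7: hub score = 13
Authority = 13 + 14 + 6 + 13 + 12 + 7 + 13 = 78

78


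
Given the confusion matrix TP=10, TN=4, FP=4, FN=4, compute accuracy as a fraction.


Accuracy = (TP + TN) / (TP + TN + FP + FN)
TP + TN = 10 + 4 = 14
Total = 10 + 4 + 4 + 4 = 22
Accuracy = 14 / 22 = 7/11

7/11


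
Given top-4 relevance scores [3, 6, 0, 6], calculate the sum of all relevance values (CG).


Cumulative Gain = sum of relevance scores
Position 1: rel=3, running sum=3
Position 2: rel=6, running sum=9
Position 3: rel=0, running sum=9
Position 4: rel=6, running sum=15
CG = 15

15


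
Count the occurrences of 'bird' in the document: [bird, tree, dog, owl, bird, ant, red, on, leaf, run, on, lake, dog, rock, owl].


Document has 15 words
Scanning for 'bird':
Found at positions: [0, 4]
Count = 2

2


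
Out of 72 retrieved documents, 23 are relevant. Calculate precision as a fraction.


Precision = relevant_retrieved / total_retrieved
= 23 / 72
= 23 / (23 + 49)
= 23/72

23/72


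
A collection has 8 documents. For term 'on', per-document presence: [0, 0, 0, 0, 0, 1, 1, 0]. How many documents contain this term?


Checking each document for 'on':
Doc 1: absent
Doc 2: absent
Doc 3: absent
Doc 4: absent
Doc 5: absent
Doc 6: present
Doc 7: present
Doc 8: absent
df = sum of presences = 0 + 0 + 0 + 0 + 0 + 1 + 1 + 0 = 2

2


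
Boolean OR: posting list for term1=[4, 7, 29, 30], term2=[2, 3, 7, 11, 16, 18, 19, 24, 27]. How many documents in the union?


Boolean OR: find union of posting lists
term1 docs: [4, 7, 29, 30]
term2 docs: [2, 3, 7, 11, 16, 18, 19, 24, 27]
Union: [2, 3, 4, 7, 11, 16, 18, 19, 24, 27, 29, 30]
|union| = 12

12


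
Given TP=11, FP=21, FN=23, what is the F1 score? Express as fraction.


F1 = 2 * P * R / (P + R)
P = TP/(TP+FP) = 11/32 = 11/32
R = TP/(TP+FN) = 11/34 = 11/34
2 * P * R = 2 * 11/32 * 11/34 = 121/544
P + R = 11/32 + 11/34 = 363/544
F1 = 121/544 / 363/544 = 1/3

1/3


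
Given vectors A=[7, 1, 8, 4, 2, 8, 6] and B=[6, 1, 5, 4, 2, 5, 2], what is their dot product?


Dot product = sum of element-wise products
A[0]*B[0] = 7*6 = 42
A[1]*B[1] = 1*1 = 1
A[2]*B[2] = 8*5 = 40
A[3]*B[3] = 4*4 = 16
A[4]*B[4] = 2*2 = 4
A[5]*B[5] = 8*5 = 40
A[6]*B[6] = 6*2 = 12
Sum = 42 + 1 + 40 + 16 + 4 + 40 + 12 = 155

155


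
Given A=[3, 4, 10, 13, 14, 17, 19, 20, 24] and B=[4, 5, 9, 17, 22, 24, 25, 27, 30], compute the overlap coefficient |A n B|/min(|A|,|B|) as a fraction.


A intersect B = [4, 17, 24]
|A intersect B| = 3
min(|A|, |B|) = min(9, 9) = 9
Overlap = 3 / 9 = 1/3

1/3


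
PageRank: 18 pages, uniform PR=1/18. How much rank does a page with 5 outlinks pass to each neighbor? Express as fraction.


Initial PR = 1/18 = 1/18
Outlinks = 5
Contribution per link = PR / outlinks
= 1/18 / 5
= 1/90

1/90


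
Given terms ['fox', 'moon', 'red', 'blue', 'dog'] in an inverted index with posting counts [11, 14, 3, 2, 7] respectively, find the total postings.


Summing posting list sizes:
'fox': 11 postings
'moon': 14 postings
'red': 3 postings
'blue': 2 postings
'dog': 7 postings
Total = 11 + 14 + 3 + 2 + 7 = 37

37


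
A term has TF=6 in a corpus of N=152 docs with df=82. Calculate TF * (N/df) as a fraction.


TF * (N/df)
= 6 * (152/82)
= 6 * 76/41
= 456/41

456/41


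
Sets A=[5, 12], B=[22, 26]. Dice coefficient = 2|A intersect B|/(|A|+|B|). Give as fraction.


A intersect B = []
|A intersect B| = 0
|A| = 2, |B| = 2
Dice = 2*0 / (2+2)
= 0 / 4 = 0

0


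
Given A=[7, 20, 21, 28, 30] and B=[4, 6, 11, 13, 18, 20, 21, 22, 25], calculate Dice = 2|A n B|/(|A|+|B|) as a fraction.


A intersect B = [20, 21]
|A intersect B| = 2
|A| = 5, |B| = 9
Dice = 2*2 / (5+9)
= 4 / 14 = 2/7

2/7


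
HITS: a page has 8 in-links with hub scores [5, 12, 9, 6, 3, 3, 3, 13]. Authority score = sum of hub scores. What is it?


Authority = sum of hub scores of in-linkers
In-link 1: hub score = 5
In-link 2: hub score = 12
In-link 3: hub score = 9
In-link 4: hub score = 6
In-link 5: hub score = 3
In-link 6: hub score = 3
In-link 7: hub score = 3
In-link 8: hub score = 13
Authority = 5 + 12 + 9 + 6 + 3 + 3 + 3 + 13 = 54

54


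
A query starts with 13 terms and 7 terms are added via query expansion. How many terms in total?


Original terms: 13
Expansion terms: 7
Total = 13 + 7 = 20

20


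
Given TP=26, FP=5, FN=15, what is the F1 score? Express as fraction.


F1 = 2 * P * R / (P + R)
P = TP/(TP+FP) = 26/31 = 26/31
R = TP/(TP+FN) = 26/41 = 26/41
2 * P * R = 2 * 26/31 * 26/41 = 1352/1271
P + R = 26/31 + 26/41 = 1872/1271
F1 = 1352/1271 / 1872/1271 = 13/18

13/18


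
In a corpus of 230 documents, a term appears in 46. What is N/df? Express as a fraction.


IDF ratio = N / df
= 230 / 46
= 5

5


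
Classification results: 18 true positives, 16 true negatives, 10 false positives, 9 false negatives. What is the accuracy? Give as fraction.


Accuracy = (TP + TN) / (TP + TN + FP + FN)
TP + TN = 18 + 16 = 34
Total = 18 + 16 + 10 + 9 = 53
Accuracy = 34 / 53 = 34/53

34/53


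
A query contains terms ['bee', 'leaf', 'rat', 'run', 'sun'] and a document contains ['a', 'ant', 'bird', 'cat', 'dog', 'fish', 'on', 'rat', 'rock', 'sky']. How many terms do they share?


Query terms: ['bee', 'leaf', 'rat', 'run', 'sun']
Document terms: ['a', 'ant', 'bird', 'cat', 'dog', 'fish', 'on', 'rat', 'rock', 'sky']
Common terms: ['rat']
Overlap count = 1

1


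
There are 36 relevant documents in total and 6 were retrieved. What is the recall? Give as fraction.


Recall = retrieved_relevant / total_relevant
= 6 / 36
= 6 / (6 + 30)
= 1/6

1/6


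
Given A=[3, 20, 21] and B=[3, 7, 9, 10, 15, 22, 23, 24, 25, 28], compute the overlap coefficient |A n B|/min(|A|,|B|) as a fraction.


A intersect B = [3]
|A intersect B| = 1
min(|A|, |B|) = min(3, 10) = 3
Overlap = 1 / 3 = 1/3

1/3


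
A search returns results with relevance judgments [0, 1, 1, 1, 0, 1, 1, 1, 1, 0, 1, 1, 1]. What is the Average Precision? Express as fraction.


Computing P@k for each relevant position:
Position 1: not relevant
Position 2: relevant, P@2 = 1/2 = 1/2
Position 3: relevant, P@3 = 2/3 = 2/3
Position 4: relevant, P@4 = 3/4 = 3/4
Position 5: not relevant
Position 6: relevant, P@6 = 4/6 = 2/3
Position 7: relevant, P@7 = 5/7 = 5/7
Position 8: relevant, P@8 = 6/8 = 3/4
Position 9: relevant, P@9 = 7/9 = 7/9
Position 10: not relevant
Position 11: relevant, P@11 = 8/11 = 8/11
Position 12: relevant, P@12 = 9/12 = 3/4
Position 13: relevant, P@13 = 10/13 = 10/13
Sum of P@k = 1/2 + 2/3 + 3/4 + 2/3 + 5/7 + 3/4 + 7/9 + 8/11 + 3/4 + 10/13 = 254843/36036
AP = 254843/36036 / 10 = 254843/360360

254843/360360


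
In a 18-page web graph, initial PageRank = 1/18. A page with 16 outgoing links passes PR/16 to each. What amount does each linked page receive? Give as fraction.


Initial PR = 1/18 = 1/18
Outlinks = 16
Contribution per link = PR / outlinks
= 1/18 / 16
= 1/288

1/288


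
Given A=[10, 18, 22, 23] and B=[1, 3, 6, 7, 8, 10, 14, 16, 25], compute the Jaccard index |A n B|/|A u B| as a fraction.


A intersect B = [10]
|A intersect B| = 1
A union B = [1, 3, 6, 7, 8, 10, 14, 16, 18, 22, 23, 25]
|A union B| = 12
Jaccard = 1/12 = 1/12

1/12


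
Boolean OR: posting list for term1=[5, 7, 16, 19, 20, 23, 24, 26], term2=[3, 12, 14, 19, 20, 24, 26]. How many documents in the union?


Boolean OR: find union of posting lists
term1 docs: [5, 7, 16, 19, 20, 23, 24, 26]
term2 docs: [3, 12, 14, 19, 20, 24, 26]
Union: [3, 5, 7, 12, 14, 16, 19, 20, 23, 24, 26]
|union| = 11

11


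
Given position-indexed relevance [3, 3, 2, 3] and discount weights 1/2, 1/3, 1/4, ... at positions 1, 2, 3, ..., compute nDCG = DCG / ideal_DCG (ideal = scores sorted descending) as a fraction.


Position discount weights w_i = 1/(i+1) for i=1..4:
Weights = [1/2, 1/3, 1/4, 1/5]
Actual relevance: [3, 3, 2, 3]
DCG = 3/2 + 3/3 + 2/4 + 3/5 = 18/5
Ideal relevance (sorted desc): [3, 3, 3, 2]
Ideal DCG = 3/2 + 3/3 + 3/4 + 2/5 = 73/20
nDCG = DCG / ideal_DCG = 18/5 / 73/20 = 72/73

72/73


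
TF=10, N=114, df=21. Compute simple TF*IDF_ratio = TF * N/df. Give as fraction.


TF * (N/df)
= 10 * (114/21)
= 10 * 38/7
= 380/7

380/7


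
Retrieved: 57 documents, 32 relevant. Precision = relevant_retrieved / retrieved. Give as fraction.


Precision = relevant_retrieved / total_retrieved
= 32 / 57
= 32 / (32 + 25)
= 32/57

32/57


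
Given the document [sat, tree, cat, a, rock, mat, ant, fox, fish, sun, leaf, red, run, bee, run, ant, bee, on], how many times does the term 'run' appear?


Document has 18 words
Scanning for 'run':
Found at positions: [12, 14]
Count = 2

2


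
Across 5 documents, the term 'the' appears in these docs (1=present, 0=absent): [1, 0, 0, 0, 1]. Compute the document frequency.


Checking each document for 'the':
Doc 1: present
Doc 2: absent
Doc 3: absent
Doc 4: absent
Doc 5: present
df = sum of presences = 1 + 0 + 0 + 0 + 1 = 2

2


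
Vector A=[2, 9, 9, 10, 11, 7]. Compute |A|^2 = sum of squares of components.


|A|^2 = sum of squared components
A[0]^2 = 2^2 = 4
A[1]^2 = 9^2 = 81
A[2]^2 = 9^2 = 81
A[3]^2 = 10^2 = 100
A[4]^2 = 11^2 = 121
A[5]^2 = 7^2 = 49
Sum = 4 + 81 + 81 + 100 + 121 + 49 = 436

436


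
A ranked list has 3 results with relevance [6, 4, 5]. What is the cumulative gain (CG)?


Cumulative Gain = sum of relevance scores
Position 1: rel=6, running sum=6
Position 2: rel=4, running sum=10
Position 3: rel=5, running sum=15
CG = 15

15


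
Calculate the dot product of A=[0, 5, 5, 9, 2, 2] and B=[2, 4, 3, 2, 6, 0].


Dot product = sum of element-wise products
A[0]*B[0] = 0*2 = 0
A[1]*B[1] = 5*4 = 20
A[2]*B[2] = 5*3 = 15
A[3]*B[3] = 9*2 = 18
A[4]*B[4] = 2*6 = 12
A[5]*B[5] = 2*0 = 0
Sum = 0 + 20 + 15 + 18 + 12 + 0 = 65

65


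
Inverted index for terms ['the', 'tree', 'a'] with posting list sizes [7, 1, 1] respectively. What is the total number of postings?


Summing posting list sizes:
'the': 7 postings
'tree': 1 postings
'a': 1 postings
Total = 7 + 1 + 1 = 9

9


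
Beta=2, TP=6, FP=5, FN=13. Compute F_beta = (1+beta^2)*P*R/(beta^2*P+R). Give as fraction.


P = TP/(TP+FP) = 6/11 = 6/11
R = TP/(TP+FN) = 6/19 = 6/19
beta^2 = 2^2 = 4
(1 + beta^2) = 5
Numerator = (1+beta^2)*P*R = 180/209
Denominator = beta^2*P + R = 24/11 + 6/19 = 522/209
F_beta = 10/29

10/29


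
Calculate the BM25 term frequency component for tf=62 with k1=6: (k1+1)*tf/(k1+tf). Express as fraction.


BM25 TF component = (k1+1)*tf / (k1+tf)
k1 = 6, tf = 62
Numerator = (6+1)*62 = 434
Denominator = 6 + 62 = 68
= 434/68 = 217/34

217/34


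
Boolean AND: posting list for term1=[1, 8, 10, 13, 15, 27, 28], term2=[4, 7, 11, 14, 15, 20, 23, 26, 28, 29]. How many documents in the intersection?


Boolean AND: find intersection of posting lists
term1 docs: [1, 8, 10, 13, 15, 27, 28]
term2 docs: [4, 7, 11, 14, 15, 20, 23, 26, 28, 29]
Intersection: [15, 28]
|intersection| = 2

2


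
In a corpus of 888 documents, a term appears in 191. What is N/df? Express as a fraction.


IDF ratio = N / df
= 888 / 191
= 888/191

888/191


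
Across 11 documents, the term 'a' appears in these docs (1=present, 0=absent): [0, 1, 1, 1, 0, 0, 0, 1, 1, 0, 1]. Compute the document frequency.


Checking each document for 'a':
Doc 1: absent
Doc 2: present
Doc 3: present
Doc 4: present
Doc 5: absent
Doc 6: absent
Doc 7: absent
Doc 8: present
Doc 9: present
Doc 10: absent
Doc 11: present
df = sum of presences = 0 + 1 + 1 + 1 + 0 + 0 + 0 + 1 + 1 + 0 + 1 = 6

6


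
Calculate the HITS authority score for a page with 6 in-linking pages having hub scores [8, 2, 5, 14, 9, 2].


Authority = sum of hub scores of in-linkers
In-link 1: hub score = 8
In-link 2: hub score = 2
In-link 3: hub score = 5
In-link 4: hub score = 14
In-link 5: hub score = 9
In-link 6: hub score = 2
Authority = 8 + 2 + 5 + 14 + 9 + 2 = 40

40


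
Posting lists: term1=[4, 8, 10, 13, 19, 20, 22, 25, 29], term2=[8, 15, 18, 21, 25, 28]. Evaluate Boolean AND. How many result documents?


Boolean AND: find intersection of posting lists
term1 docs: [4, 8, 10, 13, 19, 20, 22, 25, 29]
term2 docs: [8, 15, 18, 21, 25, 28]
Intersection: [8, 25]
|intersection| = 2

2


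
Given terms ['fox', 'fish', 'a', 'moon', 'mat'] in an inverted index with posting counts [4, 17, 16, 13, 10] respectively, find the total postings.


Summing posting list sizes:
'fox': 4 postings
'fish': 17 postings
'a': 16 postings
'moon': 13 postings
'mat': 10 postings
Total = 4 + 17 + 16 + 13 + 10 = 60

60


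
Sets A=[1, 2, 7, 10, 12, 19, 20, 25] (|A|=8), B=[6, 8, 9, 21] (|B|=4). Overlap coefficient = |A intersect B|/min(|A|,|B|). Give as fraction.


A intersect B = []
|A intersect B| = 0
min(|A|, |B|) = min(8, 4) = 4
Overlap = 0 / 4 = 0

0


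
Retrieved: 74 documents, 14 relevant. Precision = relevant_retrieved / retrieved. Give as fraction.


Precision = relevant_retrieved / total_retrieved
= 14 / 74
= 14 / (14 + 60)
= 7/37

7/37


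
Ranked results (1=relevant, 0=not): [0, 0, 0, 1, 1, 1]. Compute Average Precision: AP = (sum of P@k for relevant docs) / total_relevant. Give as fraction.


Computing P@k for each relevant position:
Position 1: not relevant
Position 2: not relevant
Position 3: not relevant
Position 4: relevant, P@4 = 1/4 = 1/4
Position 5: relevant, P@5 = 2/5 = 2/5
Position 6: relevant, P@6 = 3/6 = 1/2
Sum of P@k = 1/4 + 2/5 + 1/2 = 23/20
AP = 23/20 / 3 = 23/60

23/60


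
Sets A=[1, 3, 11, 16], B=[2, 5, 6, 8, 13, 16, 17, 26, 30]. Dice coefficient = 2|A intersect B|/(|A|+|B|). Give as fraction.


A intersect B = [16]
|A intersect B| = 1
|A| = 4, |B| = 9
Dice = 2*1 / (4+9)
= 2 / 13 = 2/13

2/13


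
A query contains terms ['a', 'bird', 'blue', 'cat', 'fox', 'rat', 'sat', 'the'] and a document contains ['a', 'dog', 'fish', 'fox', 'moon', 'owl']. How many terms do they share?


Query terms: ['a', 'bird', 'blue', 'cat', 'fox', 'rat', 'sat', 'the']
Document terms: ['a', 'dog', 'fish', 'fox', 'moon', 'owl']
Common terms: ['a', 'fox']
Overlap count = 2

2


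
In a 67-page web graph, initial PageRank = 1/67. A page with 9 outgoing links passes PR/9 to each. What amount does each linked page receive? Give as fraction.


Initial PR = 1/67 = 1/67
Outlinks = 9
Contribution per link = PR / outlinks
= 1/67 / 9
= 1/603

1/603


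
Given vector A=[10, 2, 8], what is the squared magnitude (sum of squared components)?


|A|^2 = sum of squared components
A[0]^2 = 10^2 = 100
A[1]^2 = 2^2 = 4
A[2]^2 = 8^2 = 64
Sum = 100 + 4 + 64 = 168

168


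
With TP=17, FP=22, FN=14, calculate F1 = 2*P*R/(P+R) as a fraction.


F1 = 2 * P * R / (P + R)
P = TP/(TP+FP) = 17/39 = 17/39
R = TP/(TP+FN) = 17/31 = 17/31
2 * P * R = 2 * 17/39 * 17/31 = 578/1209
P + R = 17/39 + 17/31 = 1190/1209
F1 = 578/1209 / 1190/1209 = 17/35

17/35


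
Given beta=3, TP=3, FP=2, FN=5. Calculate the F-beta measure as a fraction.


P = TP/(TP+FP) = 3/5 = 3/5
R = TP/(TP+FN) = 3/8 = 3/8
beta^2 = 3^2 = 9
(1 + beta^2) = 10
Numerator = (1+beta^2)*P*R = 9/4
Denominator = beta^2*P + R = 27/5 + 3/8 = 231/40
F_beta = 30/77

30/77


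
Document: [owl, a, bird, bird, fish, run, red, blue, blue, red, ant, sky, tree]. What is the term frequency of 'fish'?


Document has 13 words
Scanning for 'fish':
Found at positions: [4]
Count = 1

1


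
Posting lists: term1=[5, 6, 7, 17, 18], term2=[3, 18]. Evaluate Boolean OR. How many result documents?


Boolean OR: find union of posting lists
term1 docs: [5, 6, 7, 17, 18]
term2 docs: [3, 18]
Union: [3, 5, 6, 7, 17, 18]
|union| = 6

6


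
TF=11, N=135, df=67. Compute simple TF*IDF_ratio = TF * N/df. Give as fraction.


TF * (N/df)
= 11 * (135/67)
= 11 * 135/67
= 1485/67

1485/67


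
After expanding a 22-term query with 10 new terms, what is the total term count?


Original terms: 22
Expansion terms: 10
Total = 22 + 10 = 32

32


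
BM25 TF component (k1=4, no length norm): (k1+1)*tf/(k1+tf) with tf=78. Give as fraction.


BM25 TF component = (k1+1)*tf / (k1+tf)
k1 = 4, tf = 78
Numerator = (4+1)*78 = 390
Denominator = 4 + 78 = 82
= 390/82 = 195/41

195/41


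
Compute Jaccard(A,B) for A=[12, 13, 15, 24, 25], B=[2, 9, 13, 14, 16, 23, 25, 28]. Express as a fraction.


A intersect B = [13, 25]
|A intersect B| = 2
A union B = [2, 9, 12, 13, 14, 15, 16, 23, 24, 25, 28]
|A union B| = 11
Jaccard = 2/11 = 2/11

2/11


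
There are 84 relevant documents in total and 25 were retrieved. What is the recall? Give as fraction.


Recall = retrieved_relevant / total_relevant
= 25 / 84
= 25 / (25 + 59)
= 25/84

25/84


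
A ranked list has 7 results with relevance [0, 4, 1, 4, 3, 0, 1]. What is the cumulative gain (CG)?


Cumulative Gain = sum of relevance scores
Position 1: rel=0, running sum=0
Position 2: rel=4, running sum=4
Position 3: rel=1, running sum=5
Position 4: rel=4, running sum=9
Position 5: rel=3, running sum=12
Position 6: rel=0, running sum=12
Position 7: rel=1, running sum=13
CG = 13

13


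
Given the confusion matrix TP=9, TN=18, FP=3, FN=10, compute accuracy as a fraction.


Accuracy = (TP + TN) / (TP + TN + FP + FN)
TP + TN = 9 + 18 = 27
Total = 9 + 18 + 3 + 10 = 40
Accuracy = 27 / 40 = 27/40

27/40


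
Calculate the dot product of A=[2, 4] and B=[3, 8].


Dot product = sum of element-wise products
A[0]*B[0] = 2*3 = 6
A[1]*B[1] = 4*8 = 32
Sum = 6 + 32 = 38

38


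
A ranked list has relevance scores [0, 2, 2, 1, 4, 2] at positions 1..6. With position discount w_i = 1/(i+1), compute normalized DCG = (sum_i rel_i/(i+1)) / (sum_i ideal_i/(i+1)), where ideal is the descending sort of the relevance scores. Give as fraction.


Position discount weights w_i = 1/(i+1) for i=1..6:
Weights = [1/2, 1/3, 1/4, 1/5, 1/6, 1/7]
Actual relevance: [0, 2, 2, 1, 4, 2]
DCG = 0/2 + 2/3 + 2/4 + 1/5 + 4/6 + 2/7 = 487/210
Ideal relevance (sorted desc): [4, 2, 2, 2, 1, 0]
Ideal DCG = 4/2 + 2/3 + 2/4 + 2/5 + 1/6 + 0/7 = 56/15
nDCG = DCG / ideal_DCG = 487/210 / 56/15 = 487/784

487/784


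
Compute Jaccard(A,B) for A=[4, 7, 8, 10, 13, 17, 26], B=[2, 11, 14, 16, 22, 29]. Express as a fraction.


A intersect B = []
|A intersect B| = 0
A union B = [2, 4, 7, 8, 10, 11, 13, 14, 16, 17, 22, 26, 29]
|A union B| = 13
Jaccard = 0/13 = 0

0


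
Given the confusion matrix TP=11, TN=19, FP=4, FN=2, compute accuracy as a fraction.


Accuracy = (TP + TN) / (TP + TN + FP + FN)
TP + TN = 11 + 19 = 30
Total = 11 + 19 + 4 + 2 = 36
Accuracy = 30 / 36 = 5/6

5/6


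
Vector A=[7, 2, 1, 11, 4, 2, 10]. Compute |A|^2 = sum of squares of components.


|A|^2 = sum of squared components
A[0]^2 = 7^2 = 49
A[1]^2 = 2^2 = 4
A[2]^2 = 1^2 = 1
A[3]^2 = 11^2 = 121
A[4]^2 = 4^2 = 16
A[5]^2 = 2^2 = 4
A[6]^2 = 10^2 = 100
Sum = 49 + 4 + 1 + 121 + 16 + 4 + 100 = 295

295


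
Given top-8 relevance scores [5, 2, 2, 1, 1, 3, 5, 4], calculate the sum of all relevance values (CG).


Cumulative Gain = sum of relevance scores
Position 1: rel=5, running sum=5
Position 2: rel=2, running sum=7
Position 3: rel=2, running sum=9
Position 4: rel=1, running sum=10
Position 5: rel=1, running sum=11
Position 6: rel=3, running sum=14
Position 7: rel=5, running sum=19
Position 8: rel=4, running sum=23
CG = 23

23


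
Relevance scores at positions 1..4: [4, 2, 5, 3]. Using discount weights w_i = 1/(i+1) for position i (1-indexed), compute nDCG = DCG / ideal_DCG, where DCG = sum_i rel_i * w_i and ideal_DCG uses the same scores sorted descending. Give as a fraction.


Position discount weights w_i = 1/(i+1) for i=1..4:
Weights = [1/2, 1/3, 1/4, 1/5]
Actual relevance: [4, 2, 5, 3]
DCG = 4/2 + 2/3 + 5/4 + 3/5 = 271/60
Ideal relevance (sorted desc): [5, 4, 3, 2]
Ideal DCG = 5/2 + 4/3 + 3/4 + 2/5 = 299/60
nDCG = DCG / ideal_DCG = 271/60 / 299/60 = 271/299

271/299


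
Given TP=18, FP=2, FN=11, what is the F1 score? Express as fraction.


F1 = 2 * P * R / (P + R)
P = TP/(TP+FP) = 18/20 = 9/10
R = TP/(TP+FN) = 18/29 = 18/29
2 * P * R = 2 * 9/10 * 18/29 = 162/145
P + R = 9/10 + 18/29 = 441/290
F1 = 162/145 / 441/290 = 36/49

36/49


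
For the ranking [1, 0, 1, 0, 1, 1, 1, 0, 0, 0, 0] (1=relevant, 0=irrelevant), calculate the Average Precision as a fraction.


Computing P@k for each relevant position:
Position 1: relevant, P@1 = 1/1 = 1
Position 2: not relevant
Position 3: relevant, P@3 = 2/3 = 2/3
Position 4: not relevant
Position 5: relevant, P@5 = 3/5 = 3/5
Position 6: relevant, P@6 = 4/6 = 2/3
Position 7: relevant, P@7 = 5/7 = 5/7
Position 8: not relevant
Position 9: not relevant
Position 10: not relevant
Position 11: not relevant
Sum of P@k = 1 + 2/3 + 3/5 + 2/3 + 5/7 = 383/105
AP = 383/105 / 5 = 383/525

383/525


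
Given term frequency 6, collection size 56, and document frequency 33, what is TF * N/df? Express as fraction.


TF * (N/df)
= 6 * (56/33)
= 6 * 56/33
= 112/11

112/11


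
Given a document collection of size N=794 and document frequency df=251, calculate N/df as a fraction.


IDF ratio = N / df
= 794 / 251
= 794/251

794/251


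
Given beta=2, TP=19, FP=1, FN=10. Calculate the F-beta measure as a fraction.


P = TP/(TP+FP) = 19/20 = 19/20
R = TP/(TP+FN) = 19/29 = 19/29
beta^2 = 2^2 = 4
(1 + beta^2) = 5
Numerator = (1+beta^2)*P*R = 361/116
Denominator = beta^2*P + R = 19/5 + 19/29 = 646/145
F_beta = 95/136

95/136


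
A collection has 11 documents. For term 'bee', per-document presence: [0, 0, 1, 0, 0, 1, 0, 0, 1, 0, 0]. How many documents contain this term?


Checking each document for 'bee':
Doc 1: absent
Doc 2: absent
Doc 3: present
Doc 4: absent
Doc 5: absent
Doc 6: present
Doc 7: absent
Doc 8: absent
Doc 9: present
Doc 10: absent
Doc 11: absent
df = sum of presences = 0 + 0 + 1 + 0 + 0 + 1 + 0 + 0 + 1 + 0 + 0 = 3

3


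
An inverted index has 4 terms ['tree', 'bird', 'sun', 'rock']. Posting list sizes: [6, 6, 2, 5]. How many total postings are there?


Summing posting list sizes:
'tree': 6 postings
'bird': 6 postings
'sun': 2 postings
'rock': 5 postings
Total = 6 + 6 + 2 + 5 = 19

19


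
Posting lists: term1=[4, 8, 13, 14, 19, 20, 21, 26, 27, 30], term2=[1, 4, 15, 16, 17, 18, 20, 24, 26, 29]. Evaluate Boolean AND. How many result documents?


Boolean AND: find intersection of posting lists
term1 docs: [4, 8, 13, 14, 19, 20, 21, 26, 27, 30]
term2 docs: [1, 4, 15, 16, 17, 18, 20, 24, 26, 29]
Intersection: [4, 20, 26]
|intersection| = 3

3


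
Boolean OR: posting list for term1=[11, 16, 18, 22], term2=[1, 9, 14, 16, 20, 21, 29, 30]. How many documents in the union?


Boolean OR: find union of posting lists
term1 docs: [11, 16, 18, 22]
term2 docs: [1, 9, 14, 16, 20, 21, 29, 30]
Union: [1, 9, 11, 14, 16, 18, 20, 21, 22, 29, 30]
|union| = 11

11


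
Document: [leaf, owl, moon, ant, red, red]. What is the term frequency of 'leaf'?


Document has 6 words
Scanning for 'leaf':
Found at positions: [0]
Count = 1

1


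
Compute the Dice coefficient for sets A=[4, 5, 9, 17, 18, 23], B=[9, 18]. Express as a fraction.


A intersect B = [9, 18]
|A intersect B| = 2
|A| = 6, |B| = 2
Dice = 2*2 / (6+2)
= 4 / 8 = 1/2

1/2


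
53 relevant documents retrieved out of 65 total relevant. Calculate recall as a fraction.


Recall = retrieved_relevant / total_relevant
= 53 / 65
= 53 / (53 + 12)
= 53/65

53/65


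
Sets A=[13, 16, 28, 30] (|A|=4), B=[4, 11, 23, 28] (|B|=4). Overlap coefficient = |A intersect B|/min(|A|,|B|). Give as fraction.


A intersect B = [28]
|A intersect B| = 1
min(|A|, |B|) = min(4, 4) = 4
Overlap = 1 / 4 = 1/4

1/4


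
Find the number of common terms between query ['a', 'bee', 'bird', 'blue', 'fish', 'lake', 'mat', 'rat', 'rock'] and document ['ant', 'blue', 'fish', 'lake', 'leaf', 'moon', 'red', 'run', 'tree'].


Query terms: ['a', 'bee', 'bird', 'blue', 'fish', 'lake', 'mat', 'rat', 'rock']
Document terms: ['ant', 'blue', 'fish', 'lake', 'leaf', 'moon', 'red', 'run', 'tree']
Common terms: ['blue', 'fish', 'lake']
Overlap count = 3

3


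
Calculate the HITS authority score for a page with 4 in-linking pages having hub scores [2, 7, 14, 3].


Authority = sum of hub scores of in-linkers
In-link 1: hub score = 2
In-link 2: hub score = 7
In-link 3: hub score = 14
In-link 4: hub score = 3
Authority = 2 + 7 + 14 + 3 = 26

26


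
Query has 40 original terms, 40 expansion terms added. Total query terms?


Original terms: 40
Expansion terms: 40
Total = 40 + 40 = 80

80


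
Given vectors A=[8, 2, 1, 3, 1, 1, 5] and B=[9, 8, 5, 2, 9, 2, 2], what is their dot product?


Dot product = sum of element-wise products
A[0]*B[0] = 8*9 = 72
A[1]*B[1] = 2*8 = 16
A[2]*B[2] = 1*5 = 5
A[3]*B[3] = 3*2 = 6
A[4]*B[4] = 1*9 = 9
A[5]*B[5] = 1*2 = 2
A[6]*B[6] = 5*2 = 10
Sum = 72 + 16 + 5 + 6 + 9 + 2 + 10 = 120

120


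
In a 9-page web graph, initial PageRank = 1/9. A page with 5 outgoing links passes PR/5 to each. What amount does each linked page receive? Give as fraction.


Initial PR = 1/9 = 1/9
Outlinks = 5
Contribution per link = PR / outlinks
= 1/9 / 5
= 1/45

1/45


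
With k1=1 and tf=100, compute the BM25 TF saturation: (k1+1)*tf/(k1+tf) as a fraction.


BM25 TF component = (k1+1)*tf / (k1+tf)
k1 = 1, tf = 100
Numerator = (1+1)*100 = 200
Denominator = 1 + 100 = 101
= 200/101 = 200/101

200/101


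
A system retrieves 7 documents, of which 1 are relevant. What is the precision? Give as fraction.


Precision = relevant_retrieved / total_retrieved
= 1 / 7
= 1 / (1 + 6)
= 1/7

1/7


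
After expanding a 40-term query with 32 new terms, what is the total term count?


Original terms: 40
Expansion terms: 32
Total = 40 + 32 = 72

72


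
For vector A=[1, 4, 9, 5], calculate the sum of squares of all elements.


|A|^2 = sum of squared components
A[0]^2 = 1^2 = 1
A[1]^2 = 4^2 = 16
A[2]^2 = 9^2 = 81
A[3]^2 = 5^2 = 25
Sum = 1 + 16 + 81 + 25 = 123

123


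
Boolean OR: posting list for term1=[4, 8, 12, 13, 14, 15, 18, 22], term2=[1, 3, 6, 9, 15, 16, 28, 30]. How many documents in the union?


Boolean OR: find union of posting lists
term1 docs: [4, 8, 12, 13, 14, 15, 18, 22]
term2 docs: [1, 3, 6, 9, 15, 16, 28, 30]
Union: [1, 3, 4, 6, 8, 9, 12, 13, 14, 15, 16, 18, 22, 28, 30]
|union| = 15

15


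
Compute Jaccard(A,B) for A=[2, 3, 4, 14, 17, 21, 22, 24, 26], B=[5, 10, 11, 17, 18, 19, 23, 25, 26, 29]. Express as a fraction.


A intersect B = [17, 26]
|A intersect B| = 2
A union B = [2, 3, 4, 5, 10, 11, 14, 17, 18, 19, 21, 22, 23, 24, 25, 26, 29]
|A union B| = 17
Jaccard = 2/17 = 2/17

2/17


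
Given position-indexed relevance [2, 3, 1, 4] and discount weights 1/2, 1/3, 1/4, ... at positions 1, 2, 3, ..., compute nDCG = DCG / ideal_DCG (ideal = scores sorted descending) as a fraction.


Position discount weights w_i = 1/(i+1) for i=1..4:
Weights = [1/2, 1/3, 1/4, 1/5]
Actual relevance: [2, 3, 1, 4]
DCG = 2/2 + 3/3 + 1/4 + 4/5 = 61/20
Ideal relevance (sorted desc): [4, 3, 2, 1]
Ideal DCG = 4/2 + 3/3 + 2/4 + 1/5 = 37/10
nDCG = DCG / ideal_DCG = 61/20 / 37/10 = 61/74

61/74


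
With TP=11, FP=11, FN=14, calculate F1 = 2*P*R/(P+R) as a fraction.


F1 = 2 * P * R / (P + R)
P = TP/(TP+FP) = 11/22 = 1/2
R = TP/(TP+FN) = 11/25 = 11/25
2 * P * R = 2 * 1/2 * 11/25 = 11/25
P + R = 1/2 + 11/25 = 47/50
F1 = 11/25 / 47/50 = 22/47

22/47


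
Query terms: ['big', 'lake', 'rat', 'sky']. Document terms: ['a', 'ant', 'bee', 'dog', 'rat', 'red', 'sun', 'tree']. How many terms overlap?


Query terms: ['big', 'lake', 'rat', 'sky']
Document terms: ['a', 'ant', 'bee', 'dog', 'rat', 'red', 'sun', 'tree']
Common terms: ['rat']
Overlap count = 1

1


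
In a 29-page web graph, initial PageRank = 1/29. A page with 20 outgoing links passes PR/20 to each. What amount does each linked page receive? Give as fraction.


Initial PR = 1/29 = 1/29
Outlinks = 20
Contribution per link = PR / outlinks
= 1/29 / 20
= 1/580

1/580


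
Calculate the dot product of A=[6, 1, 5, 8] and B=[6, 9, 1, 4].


Dot product = sum of element-wise products
A[0]*B[0] = 6*6 = 36
A[1]*B[1] = 1*9 = 9
A[2]*B[2] = 5*1 = 5
A[3]*B[3] = 8*4 = 32
Sum = 36 + 9 + 5 + 32 = 82

82


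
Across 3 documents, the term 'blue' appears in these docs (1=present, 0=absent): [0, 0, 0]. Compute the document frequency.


Checking each document for 'blue':
Doc 1: absent
Doc 2: absent
Doc 3: absent
df = sum of presences = 0 + 0 + 0 = 0

0


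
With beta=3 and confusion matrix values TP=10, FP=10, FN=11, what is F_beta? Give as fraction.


P = TP/(TP+FP) = 10/20 = 1/2
R = TP/(TP+FN) = 10/21 = 10/21
beta^2 = 3^2 = 9
(1 + beta^2) = 10
Numerator = (1+beta^2)*P*R = 50/21
Denominator = beta^2*P + R = 9/2 + 10/21 = 209/42
F_beta = 100/209

100/209


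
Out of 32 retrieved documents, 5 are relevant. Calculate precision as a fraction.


Precision = relevant_retrieved / total_retrieved
= 5 / 32
= 5 / (5 + 27)
= 5/32

5/32


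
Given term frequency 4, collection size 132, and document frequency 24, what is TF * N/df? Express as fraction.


TF * (N/df)
= 4 * (132/24)
= 4 * 11/2
= 22

22


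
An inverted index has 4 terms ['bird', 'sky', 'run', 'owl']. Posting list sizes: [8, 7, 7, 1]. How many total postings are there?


Summing posting list sizes:
'bird': 8 postings
'sky': 7 postings
'run': 7 postings
'owl': 1 postings
Total = 8 + 7 + 7 + 1 = 23

23


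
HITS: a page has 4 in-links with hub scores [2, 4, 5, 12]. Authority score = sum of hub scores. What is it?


Authority = sum of hub scores of in-linkers
In-link 1: hub score = 2
In-link 2: hub score = 4
In-link 3: hub score = 5
In-link 4: hub score = 12
Authority = 2 + 4 + 5 + 12 = 23

23


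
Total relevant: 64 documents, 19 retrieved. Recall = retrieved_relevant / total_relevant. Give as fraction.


Recall = retrieved_relevant / total_relevant
= 19 / 64
= 19 / (19 + 45)
= 19/64

19/64


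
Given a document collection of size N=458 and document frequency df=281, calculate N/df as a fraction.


IDF ratio = N / df
= 458 / 281
= 458/281

458/281


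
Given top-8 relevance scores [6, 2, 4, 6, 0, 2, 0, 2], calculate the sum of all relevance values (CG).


Cumulative Gain = sum of relevance scores
Position 1: rel=6, running sum=6
Position 2: rel=2, running sum=8
Position 3: rel=4, running sum=12
Position 4: rel=6, running sum=18
Position 5: rel=0, running sum=18
Position 6: rel=2, running sum=20
Position 7: rel=0, running sum=20
Position 8: rel=2, running sum=22
CG = 22

22
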